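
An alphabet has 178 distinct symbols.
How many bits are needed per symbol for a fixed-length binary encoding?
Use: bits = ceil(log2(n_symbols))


log2(178) = 7.4757
Bracket: 2^7 = 128 < 178 <= 2^8 = 256
So ceil(log2(178)) = 8

bits = ceil(log2(178)) = ceil(7.4757) = 8 bits


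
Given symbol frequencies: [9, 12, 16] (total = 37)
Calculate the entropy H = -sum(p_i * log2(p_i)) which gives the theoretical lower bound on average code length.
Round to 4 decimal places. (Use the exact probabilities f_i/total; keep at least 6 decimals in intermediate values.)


Per-symbol terms -p_i * log2(p_i) with p_i = f_i/37:
  p = 9/37 = 0.243243: log2(p) = -2.039528, -p*log2(p) = 0.496101
  p = 12/37 = 0.324324: log2(p) = -1.624491, -p*log2(p) = 0.526862
  p = 16/37 = 0.432432: log2(p) = -1.209453, -p*log2(p) = 0.523007
H = 0.496101 + 0.526862 + 0.523007 = 1.545970

H = 1.546 bits/symbol


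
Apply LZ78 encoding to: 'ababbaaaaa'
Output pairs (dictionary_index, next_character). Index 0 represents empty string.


LZ78 encoding steps:
Dictionary: {0: ''}
Step 1: w='' (idx 0), next='a' -> output (0, 'a'), add 'a' as idx 1
Step 2: w='' (idx 0), next='b' -> output (0, 'b'), add 'b' as idx 2
Step 3: w='a' (idx 1), next='b' -> output (1, 'b'), add 'ab' as idx 3
Step 4: w='b' (idx 2), next='a' -> output (2, 'a'), add 'ba' as idx 4
Step 5: w='a' (idx 1), next='a' -> output (1, 'a'), add 'aa' as idx 5
Step 6: w='aa' (idx 5), end of input -> output (5, '')


Encoded: [(0, 'a'), (0, 'b'), (1, 'b'), (2, 'a'), (1, 'a'), (5, '')]


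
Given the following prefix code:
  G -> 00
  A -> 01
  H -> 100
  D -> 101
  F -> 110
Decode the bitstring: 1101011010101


Decoding step by step:
Bits 110 -> F
Bits 101 -> D
Bits 101 -> D
Bits 01 -> A
Bits 01 -> A


Decoded message: FDDAA


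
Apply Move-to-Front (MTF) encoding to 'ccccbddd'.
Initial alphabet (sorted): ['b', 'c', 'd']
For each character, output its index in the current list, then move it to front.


MTF encoding:
'c': index 1 in ['b', 'c', 'd'] -> ['c', 'b', 'd']
'c': index 0 in ['c', 'b', 'd'] -> ['c', 'b', 'd']
'c': index 0 in ['c', 'b', 'd'] -> ['c', 'b', 'd']
'c': index 0 in ['c', 'b', 'd'] -> ['c', 'b', 'd']
'b': index 1 in ['c', 'b', 'd'] -> ['b', 'c', 'd']
'd': index 2 in ['b', 'c', 'd'] -> ['d', 'b', 'c']
'd': index 0 in ['d', 'b', 'c'] -> ['d', 'b', 'c']
'd': index 0 in ['d', 'b', 'c'] -> ['d', 'b', 'c']


Output: [1, 0, 0, 0, 1, 2, 0, 0]


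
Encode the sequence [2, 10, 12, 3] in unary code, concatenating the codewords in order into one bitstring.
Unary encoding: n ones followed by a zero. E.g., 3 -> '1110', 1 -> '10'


Encode each number as n ones followed by a terminating 0:
  2 -> 110 (3 bits)
  10 -> 11111111110 (11 bits)
  12 -> 1111111111110 (13 bits)
  3 -> 1110 (4 bits)
Total length = 3 + 11 + 13 + 4 = 31 bits.

Unary([2, 10, 12, 3]) = 1101111111111011111111111101110 (31 bits)


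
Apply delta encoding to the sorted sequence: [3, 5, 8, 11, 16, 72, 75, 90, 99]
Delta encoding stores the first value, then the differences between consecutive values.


First value: 3
Deltas:
  5 - 3 = 2
  8 - 5 = 3
  11 - 8 = 3
  16 - 11 = 5
  72 - 16 = 56
  75 - 72 = 3
  90 - 75 = 15
  99 - 90 = 9


Delta encoded: [3, 2, 3, 3, 5, 56, 3, 15, 9]


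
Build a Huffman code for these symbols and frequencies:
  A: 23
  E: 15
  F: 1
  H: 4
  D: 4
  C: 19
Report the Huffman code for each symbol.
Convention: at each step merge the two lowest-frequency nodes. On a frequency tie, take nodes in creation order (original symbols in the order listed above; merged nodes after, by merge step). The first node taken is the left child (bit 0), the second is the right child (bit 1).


Huffman tree construction:
Step 1: Merge F(1) + H(4) = 5
Step 2: Merge D(4) + (F+H)(5) = 9
Step 3: Merge (D+(F+H))(9) + E(15) = 24
Step 4: Merge C(19) + A(23) = 42
Step 5: Merge ((D+(F+H))+E)(24) + (C+A)(42) = 66
Read each symbol's code off the tree from the root (left child = 0, right child = 1).

Codes:
  A: 11 (length 2)
  E: 01 (length 2)
  F: 0010 (length 4)
  H: 0011 (length 4)
  D: 000 (length 3)
  C: 10 (length 2)
Average code length: 146/66 = 2.2121 bits/symbol


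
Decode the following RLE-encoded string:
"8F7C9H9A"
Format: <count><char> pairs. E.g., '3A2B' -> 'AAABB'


Expanding each <count><char> pair:
  8F -> 'FFFFFFFF'
  7C -> 'CCCCCCC'
  9H -> 'HHHHHHHHH'
  9A -> 'AAAAAAAAA'

Decoded = FFFFFFFFCCCCCCCHHHHHHHHHAAAAAAAAA


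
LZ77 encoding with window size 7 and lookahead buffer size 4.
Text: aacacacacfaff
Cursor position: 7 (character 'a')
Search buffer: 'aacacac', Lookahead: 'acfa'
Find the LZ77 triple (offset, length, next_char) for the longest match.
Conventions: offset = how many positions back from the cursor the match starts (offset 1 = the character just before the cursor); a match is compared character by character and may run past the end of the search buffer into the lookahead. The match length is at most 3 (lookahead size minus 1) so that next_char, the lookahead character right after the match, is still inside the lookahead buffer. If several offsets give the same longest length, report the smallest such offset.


Try each offset into the search buffer:
  offset=1 (pos 6, char 'c'): match length 0
  offset=2 (pos 5, char 'a'): match length 2
  offset=3 (pos 4, char 'c'): match length 0
  offset=4 (pos 3, char 'a'): match length 2
  offset=5 (pos 2, char 'c'): match length 0
  offset=6 (pos 1, char 'a'): match length 2
  offset=7 (pos 0, char 'a'): match length 1
Longest match has length 2, found at offsets 2, 4, 6; take the smallest, offset 2.
next_char = character at position 7 + 2 = 9 -> 'f'

Best match: offset=2, length=2 (matching 'ac' starting at position 5)
LZ77 triple: (2, 2, 'f')


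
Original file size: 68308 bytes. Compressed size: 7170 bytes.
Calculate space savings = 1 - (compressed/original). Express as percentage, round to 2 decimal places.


ratio = compressed/original = 7170/68308 = 0.104966
savings = 1 - ratio = 1 - 0.104966 = 0.895034
as a percentage: 0.895034 * 100 = 89.5%

Space savings = 1 - 7170/68308 = 89.5%


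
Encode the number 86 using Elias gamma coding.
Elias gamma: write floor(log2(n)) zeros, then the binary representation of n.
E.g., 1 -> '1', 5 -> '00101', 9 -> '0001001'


num_bits = floor(log2(86)) + 1 = 7
leading_zeros = num_bits - 1 = 6
binary(86) = 1010110

Elias gamma(86) = '000000' + '1010110' = 0000001010110 (13 bits)


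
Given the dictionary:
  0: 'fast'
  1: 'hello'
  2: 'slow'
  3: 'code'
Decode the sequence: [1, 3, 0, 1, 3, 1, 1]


Look up each index in the dictionary:
  1 -> 'hello'
  3 -> 'code'
  0 -> 'fast'
  1 -> 'hello'
  3 -> 'code'
  1 -> 'hello'
  1 -> 'hello'

Decoded: "hello code fast hello code hello hello"


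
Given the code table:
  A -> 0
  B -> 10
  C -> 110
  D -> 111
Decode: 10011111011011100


Decoding:
10 -> B
0 -> A
111 -> D
110 -> C
110 -> C
111 -> D
0 -> A
0 -> A


Result: BADCCDAA


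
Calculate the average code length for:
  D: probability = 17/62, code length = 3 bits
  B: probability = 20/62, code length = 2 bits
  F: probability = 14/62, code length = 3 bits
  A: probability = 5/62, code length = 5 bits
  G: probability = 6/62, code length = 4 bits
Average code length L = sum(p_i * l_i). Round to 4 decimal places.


Weighted contributions p_i * l_i:
  D: (17/62) * 3 = 51/62
  B: (20/62) * 2 = 40/62
  F: (14/62) * 3 = 42/62
  A: (5/62) * 5 = 25/62
  G: (6/62) * 4 = 24/62
Sum = (51 + 40 + 42 + 25 + 24)/62 = 182/62

L = 182/62 = 2.9355 bits/symbol


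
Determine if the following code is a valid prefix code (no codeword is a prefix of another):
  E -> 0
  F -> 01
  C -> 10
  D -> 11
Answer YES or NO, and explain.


Checking each pair (does one codeword prefix another?):
  E='0' vs F='01': prefix -- VIOLATION

NO -- this is NOT a valid prefix code. E (0) is a prefix of F (01).


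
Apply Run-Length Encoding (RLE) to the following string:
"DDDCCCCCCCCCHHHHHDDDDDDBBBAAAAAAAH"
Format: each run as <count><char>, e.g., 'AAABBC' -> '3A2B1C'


Scanning runs left to right:
  i=0: run of 'D' x 3 -> '3D'
  i=3: run of 'C' x 9 -> '9C'
  i=12: run of 'H' x 5 -> '5H'
  i=17: run of 'D' x 6 -> '6D'
  i=23: run of 'B' x 3 -> '3B'
  i=26: run of 'A' x 7 -> '7A'
  i=33: run of 'H' x 1 -> '1H'

RLE = 3D9C5H6D3B7A1H


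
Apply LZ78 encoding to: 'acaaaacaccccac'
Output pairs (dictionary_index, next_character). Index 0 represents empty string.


LZ78 encoding steps:
Dictionary: {0: ''}
Step 1: w='' (idx 0), next='a' -> output (0, 'a'), add 'a' as idx 1
Step 2: w='' (idx 0), next='c' -> output (0, 'c'), add 'c' as idx 2
Step 3: w='a' (idx 1), next='a' -> output (1, 'a'), add 'aa' as idx 3
Step 4: w='aa' (idx 3), next='c' -> output (3, 'c'), add 'aac' as idx 4
Step 5: w='a' (idx 1), next='c' -> output (1, 'c'), add 'ac' as idx 5
Step 6: w='c' (idx 2), next='c' -> output (2, 'c'), add 'cc' as idx 6
Step 7: w='c' (idx 2), next='a' -> output (2, 'a'), add 'ca' as idx 7
Step 8: w='c' (idx 2), end of input -> output (2, '')


Encoded: [(0, 'a'), (0, 'c'), (1, 'a'), (3, 'c'), (1, 'c'), (2, 'c'), (2, 'a'), (2, '')]


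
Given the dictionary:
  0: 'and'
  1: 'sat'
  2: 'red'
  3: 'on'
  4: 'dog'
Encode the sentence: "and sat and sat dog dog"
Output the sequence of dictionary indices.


Look up each word in the dictionary:
  'and' -> 0
  'sat' -> 1
  'and' -> 0
  'sat' -> 1
  'dog' -> 4
  'dog' -> 4

Encoded: [0, 1, 0, 1, 4, 4]


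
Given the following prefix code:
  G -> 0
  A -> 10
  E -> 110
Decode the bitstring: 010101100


Decoding step by step:
Bits 0 -> G
Bits 10 -> A
Bits 10 -> A
Bits 110 -> E
Bits 0 -> G


Decoded message: GAAEG


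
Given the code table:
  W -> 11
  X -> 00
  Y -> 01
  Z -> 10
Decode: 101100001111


Decoding:
10 -> Z
11 -> W
00 -> X
00 -> X
11 -> W
11 -> W


Result: ZWXXWW


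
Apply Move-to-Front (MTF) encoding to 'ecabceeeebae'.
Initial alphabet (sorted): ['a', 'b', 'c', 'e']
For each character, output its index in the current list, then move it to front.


MTF encoding:
'e': index 3 in ['a', 'b', 'c', 'e'] -> ['e', 'a', 'b', 'c']
'c': index 3 in ['e', 'a', 'b', 'c'] -> ['c', 'e', 'a', 'b']
'a': index 2 in ['c', 'e', 'a', 'b'] -> ['a', 'c', 'e', 'b']
'b': index 3 in ['a', 'c', 'e', 'b'] -> ['b', 'a', 'c', 'e']
'c': index 2 in ['b', 'a', 'c', 'e'] -> ['c', 'b', 'a', 'e']
'e': index 3 in ['c', 'b', 'a', 'e'] -> ['e', 'c', 'b', 'a']
'e': index 0 in ['e', 'c', 'b', 'a'] -> ['e', 'c', 'b', 'a']
'e': index 0 in ['e', 'c', 'b', 'a'] -> ['e', 'c', 'b', 'a']
'e': index 0 in ['e', 'c', 'b', 'a'] -> ['e', 'c', 'b', 'a']
'b': index 2 in ['e', 'c', 'b', 'a'] -> ['b', 'e', 'c', 'a']
'a': index 3 in ['b', 'e', 'c', 'a'] -> ['a', 'b', 'e', 'c']
'e': index 2 in ['a', 'b', 'e', 'c'] -> ['e', 'a', 'b', 'c']


Output: [3, 3, 2, 3, 2, 3, 0, 0, 0, 2, 3, 2]


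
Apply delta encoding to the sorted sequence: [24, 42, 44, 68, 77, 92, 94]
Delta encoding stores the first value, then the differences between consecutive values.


First value: 24
Deltas:
  42 - 24 = 18
  44 - 42 = 2
  68 - 44 = 24
  77 - 68 = 9
  92 - 77 = 15
  94 - 92 = 2


Delta encoded: [24, 18, 2, 24, 9, 15, 2]


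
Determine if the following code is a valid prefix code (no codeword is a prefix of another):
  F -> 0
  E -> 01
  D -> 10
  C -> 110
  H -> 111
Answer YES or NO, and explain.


Checking each pair (does one codeword prefix another?):
  F='0' vs E='01': prefix -- VIOLATION

NO -- this is NOT a valid prefix code. F (0) is a prefix of E (01).


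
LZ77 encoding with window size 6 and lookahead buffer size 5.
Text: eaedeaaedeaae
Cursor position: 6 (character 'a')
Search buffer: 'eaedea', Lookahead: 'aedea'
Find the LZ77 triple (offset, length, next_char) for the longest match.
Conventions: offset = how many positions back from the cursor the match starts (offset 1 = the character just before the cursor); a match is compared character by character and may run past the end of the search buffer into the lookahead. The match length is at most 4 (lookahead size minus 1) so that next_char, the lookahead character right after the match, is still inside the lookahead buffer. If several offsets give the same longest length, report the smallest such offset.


Try each offset into the search buffer:
  offset=1 (pos 5, char 'a'): match length 1
  offset=2 (pos 4, char 'e'): match length 0
  offset=3 (pos 3, char 'd'): match length 0
  offset=4 (pos 2, char 'e'): match length 0
  offset=5 (pos 1, char 'a'): match length 4
  offset=6 (pos 0, char 'e'): match length 0
Longest match has length 4 at offset 5.
next_char = character at position 6 + 4 = 10 -> 'a'

Best match: offset=5, length=4 (matching 'aede' starting at position 1)
LZ77 triple: (5, 4, 'a')


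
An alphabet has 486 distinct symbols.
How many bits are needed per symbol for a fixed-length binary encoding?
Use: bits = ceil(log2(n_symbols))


log2(486) = 8.9248
Bracket: 2^8 = 256 < 486 <= 2^9 = 512
So ceil(log2(486)) = 9

bits = ceil(log2(486)) = ceil(8.9248) = 9 bits


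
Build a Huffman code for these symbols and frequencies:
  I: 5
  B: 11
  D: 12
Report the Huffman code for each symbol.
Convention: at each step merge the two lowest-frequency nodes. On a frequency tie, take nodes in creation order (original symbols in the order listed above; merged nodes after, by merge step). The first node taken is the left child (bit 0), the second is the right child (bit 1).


Huffman tree construction:
Step 1: Merge I(5) + B(11) = 16
Step 2: Merge D(12) + (I+B)(16) = 28
Read each symbol's code off the tree from the root (left child = 0, right child = 1).

Codes:
  I: 10 (length 2)
  B: 11 (length 2)
  D: 0 (length 1)
Average code length: 44/28 = 1.5714 bits/symbol


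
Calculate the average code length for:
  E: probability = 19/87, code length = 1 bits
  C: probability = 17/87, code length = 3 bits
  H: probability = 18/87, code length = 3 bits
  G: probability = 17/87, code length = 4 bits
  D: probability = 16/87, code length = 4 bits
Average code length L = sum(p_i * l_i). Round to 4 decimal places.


Weighted contributions p_i * l_i:
  E: (19/87) * 1 = 19/87
  C: (17/87) * 3 = 51/87
  H: (18/87) * 3 = 54/87
  G: (17/87) * 4 = 68/87
  D: (16/87) * 4 = 64/87
Sum = (19 + 51 + 54 + 68 + 64)/87 = 256/87

L = 256/87 = 2.9425 bits/symbol


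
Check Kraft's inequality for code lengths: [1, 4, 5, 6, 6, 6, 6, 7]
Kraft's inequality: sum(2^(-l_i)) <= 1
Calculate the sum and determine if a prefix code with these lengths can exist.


Sum = 2^(-1) + 2^(-4) + 2^(-5) + 2^(-6) + 2^(-6) + 2^(-6) + 2^(-6) + 2^(-7)
    = 0.5 + 0.0625 + 0.03125 + 0.015625 + 0.015625 + 0.015625 + 0.015625 + 0.0078125
    = 85/128 = 0.6640625
Since 0.6640625 <= 1, Kraft's inequality IS satisfied.
A prefix code with these lengths CAN exist.

Kraft sum = 0.6640625. Satisfied.


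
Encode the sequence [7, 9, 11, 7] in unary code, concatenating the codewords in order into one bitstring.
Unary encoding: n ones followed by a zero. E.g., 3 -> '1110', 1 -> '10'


Encode each number as n ones followed by a terminating 0:
  7 -> 11111110 (8 bits)
  9 -> 1111111110 (10 bits)
  11 -> 111111111110 (12 bits)
  7 -> 11111110 (8 bits)
Total length = 8 + 10 + 12 + 8 = 38 bits.

Unary([7, 9, 11, 7]) = 11111110111111111011111111111011111110 (38 bits)


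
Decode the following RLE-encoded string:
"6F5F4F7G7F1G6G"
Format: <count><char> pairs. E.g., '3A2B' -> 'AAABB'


Expanding each <count><char> pair:
  6F -> 'FFFFFF'
  5F -> 'FFFFF'
  4F -> 'FFFF'
  7G -> 'GGGGGGG'
  7F -> 'FFFFFFF'
  1G -> 'G'
  6G -> 'GGGGGG'

Decoded = FFFFFFFFFFFFFFFGGGGGGGFFFFFFFGGGGGGG


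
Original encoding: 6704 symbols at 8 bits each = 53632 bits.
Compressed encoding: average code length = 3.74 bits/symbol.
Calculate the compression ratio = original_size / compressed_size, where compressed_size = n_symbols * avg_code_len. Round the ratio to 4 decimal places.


original_size = n_symbols * orig_bits = 6704 * 8 = 53632 bits
compressed_size = n_symbols * avg_code_len = 6704 * 3.74 = 25072.96 bits
ratio = original_size / compressed_size = 53632 / 25072.96 = 2.139

Compression ratio = 2.139


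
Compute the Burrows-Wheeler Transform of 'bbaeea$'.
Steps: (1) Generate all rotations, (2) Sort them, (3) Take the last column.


Rotations (sorted):
  0: $bbaeea -> last char: a
  1: a$bbaee -> last char: e
  2: aeea$bb -> last char: b
  3: baeea$b -> last char: b
  4: bbaeea$ -> last char: $
  5: ea$bbae -> last char: e
  6: eea$bba -> last char: a


BWT = aebb$ea


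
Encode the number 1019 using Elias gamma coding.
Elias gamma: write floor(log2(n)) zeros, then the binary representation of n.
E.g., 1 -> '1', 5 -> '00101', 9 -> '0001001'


num_bits = floor(log2(1019)) + 1 = 10
leading_zeros = num_bits - 1 = 9
binary(1019) = 1111111011

Elias gamma(1019) = '000000000' + '1111111011' = 0000000001111111011 (19 bits)


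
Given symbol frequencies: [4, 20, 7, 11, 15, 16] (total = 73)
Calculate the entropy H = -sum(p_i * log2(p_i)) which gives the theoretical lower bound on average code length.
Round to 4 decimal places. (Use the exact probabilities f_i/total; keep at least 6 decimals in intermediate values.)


Per-symbol terms -p_i * log2(p_i) with p_i = f_i/73:
  p = 4/73 = 0.054795: log2(p) = -4.189825, -p*log2(p) = 0.229579
  p = 20/73 = 0.273973: log2(p) = -1.867896, -p*log2(p) = 0.511752
  p = 7/73 = 0.095890: log2(p) = -3.382470, -p*log2(p) = 0.324346
  p = 11/73 = 0.150685: log2(p) = -2.730393, -p*log2(p) = 0.411429
  p = 15/73 = 0.205479: log2(p) = -2.282934, -p*log2(p) = 0.469096
  p = 16/73 = 0.219178: log2(p) = -2.189825, -p*log2(p) = 0.479962
H = 0.229579 + 0.511752 + 0.324346 + 0.411429 + 0.469096 + 0.479962 = 2.426164

H = 2.4262 bits/symbol


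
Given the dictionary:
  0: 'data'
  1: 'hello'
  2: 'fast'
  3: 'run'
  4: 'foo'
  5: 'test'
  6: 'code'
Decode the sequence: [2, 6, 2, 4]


Look up each index in the dictionary:
  2 -> 'fast'
  6 -> 'code'
  2 -> 'fast'
  4 -> 'foo'

Decoded: "fast code fast foo"


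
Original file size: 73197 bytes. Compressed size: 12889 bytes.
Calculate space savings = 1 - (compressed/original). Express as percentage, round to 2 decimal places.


ratio = compressed/original = 12889/73197 = 0.176086
savings = 1 - ratio = 1 - 0.176086 = 0.823914
as a percentage: 0.823914 * 100 = 82.39%

Space savings = 1 - 12889/73197 = 82.39%


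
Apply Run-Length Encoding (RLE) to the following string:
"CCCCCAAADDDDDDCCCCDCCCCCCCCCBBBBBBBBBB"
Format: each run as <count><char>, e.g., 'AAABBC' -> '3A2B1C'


Scanning runs left to right:
  i=0: run of 'C' x 5 -> '5C'
  i=5: run of 'A' x 3 -> '3A'
  i=8: run of 'D' x 6 -> '6D'
  i=14: run of 'C' x 4 -> '4C'
  i=18: run of 'D' x 1 -> '1D'
  i=19: run of 'C' x 9 -> '9C'
  i=28: run of 'B' x 10 -> '10B'

RLE = 5C3A6D4C1D9C10B


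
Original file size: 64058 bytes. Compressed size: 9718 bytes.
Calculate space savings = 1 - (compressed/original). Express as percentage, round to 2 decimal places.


ratio = compressed/original = 9718/64058 = 0.151706
savings = 1 - ratio = 1 - 0.151706 = 0.848294
as a percentage: 0.848294 * 100 = 84.83%

Space savings = 1 - 9718/64058 = 84.83%


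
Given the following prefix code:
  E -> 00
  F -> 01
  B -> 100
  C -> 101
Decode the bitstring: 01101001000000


Decoding step by step:
Bits 01 -> F
Bits 101 -> C
Bits 00 -> E
Bits 100 -> B
Bits 00 -> E
Bits 00 -> E


Decoded message: FCEBEE


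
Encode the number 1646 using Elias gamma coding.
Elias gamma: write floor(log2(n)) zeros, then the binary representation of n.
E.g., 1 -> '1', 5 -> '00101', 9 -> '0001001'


num_bits = floor(log2(1646)) + 1 = 11
leading_zeros = num_bits - 1 = 10
binary(1646) = 11001101110

Elias gamma(1646) = '0000000000' + '11001101110' = 000000000011001101110 (21 bits)


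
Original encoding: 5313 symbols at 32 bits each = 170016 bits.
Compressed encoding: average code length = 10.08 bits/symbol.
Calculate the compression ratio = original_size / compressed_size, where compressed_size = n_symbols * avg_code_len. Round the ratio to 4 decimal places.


original_size = n_symbols * orig_bits = 5313 * 32 = 170016 bits
compressed_size = n_symbols * avg_code_len = 5313 * 10.08 = 53555.04 bits
ratio = original_size / compressed_size = 170016 / 53555.04 = 3.1746

Compression ratio = 3.1746


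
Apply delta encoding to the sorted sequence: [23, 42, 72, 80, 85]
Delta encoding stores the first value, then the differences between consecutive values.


First value: 23
Deltas:
  42 - 23 = 19
  72 - 42 = 30
  80 - 72 = 8
  85 - 80 = 5


Delta encoded: [23, 19, 30, 8, 5]


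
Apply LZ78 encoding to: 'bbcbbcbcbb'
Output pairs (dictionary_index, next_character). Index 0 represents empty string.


LZ78 encoding steps:
Dictionary: {0: ''}
Step 1: w='' (idx 0), next='b' -> output (0, 'b'), add 'b' as idx 1
Step 2: w='b' (idx 1), next='c' -> output (1, 'c'), add 'bc' as idx 2
Step 3: w='b' (idx 1), next='b' -> output (1, 'b'), add 'bb' as idx 3
Step 4: w='' (idx 0), next='c' -> output (0, 'c'), add 'c' as idx 4
Step 5: w='bc' (idx 2), next='b' -> output (2, 'b'), add 'bcb' as idx 5
Step 6: w='b' (idx 1), end of input -> output (1, '')


Encoded: [(0, 'b'), (1, 'c'), (1, 'b'), (0, 'c'), (2, 'b'), (1, '')]


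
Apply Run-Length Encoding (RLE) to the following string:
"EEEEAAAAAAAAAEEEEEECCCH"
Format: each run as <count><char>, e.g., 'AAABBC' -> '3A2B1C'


Scanning runs left to right:
  i=0: run of 'E' x 4 -> '4E'
  i=4: run of 'A' x 9 -> '9A'
  i=13: run of 'E' x 6 -> '6E'
  i=19: run of 'C' x 3 -> '3C'
  i=22: run of 'H' x 1 -> '1H'

RLE = 4E9A6E3C1H


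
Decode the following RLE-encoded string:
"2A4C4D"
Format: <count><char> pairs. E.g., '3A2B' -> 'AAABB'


Expanding each <count><char> pair:
  2A -> 'AA'
  4C -> 'CCCC'
  4D -> 'DDDD'

Decoded = AACCCCDDDD


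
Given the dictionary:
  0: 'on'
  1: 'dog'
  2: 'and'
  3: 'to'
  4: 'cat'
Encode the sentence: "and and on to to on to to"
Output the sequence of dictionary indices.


Look up each word in the dictionary:
  'and' -> 2
  'and' -> 2
  'on' -> 0
  'to' -> 3
  'to' -> 3
  'on' -> 0
  'to' -> 3
  'to' -> 3

Encoded: [2, 2, 0, 3, 3, 0, 3, 3]


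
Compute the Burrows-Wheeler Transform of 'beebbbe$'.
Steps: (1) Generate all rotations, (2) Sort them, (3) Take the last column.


Rotations (sorted):
  0: $beebbbe -> last char: e
  1: bbbe$bee -> last char: e
  2: bbe$beeb -> last char: b
  3: be$beebb -> last char: b
  4: beebbbe$ -> last char: $
  5: e$beebbb -> last char: b
  6: ebbbe$be -> last char: e
  7: eebbbe$b -> last char: b


BWT = eebb$beb


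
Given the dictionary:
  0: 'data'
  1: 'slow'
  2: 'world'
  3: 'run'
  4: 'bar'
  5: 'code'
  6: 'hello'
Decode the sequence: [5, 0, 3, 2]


Look up each index in the dictionary:
  5 -> 'code'
  0 -> 'data'
  3 -> 'run'
  2 -> 'world'

Decoded: "code data run world"


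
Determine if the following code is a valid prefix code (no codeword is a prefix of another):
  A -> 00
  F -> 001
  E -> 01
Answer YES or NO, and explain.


Checking each pair (does one codeword prefix another?):
  A='00' vs F='001': prefix -- VIOLATION

NO -- this is NOT a valid prefix code. A (00) is a prefix of F (001).


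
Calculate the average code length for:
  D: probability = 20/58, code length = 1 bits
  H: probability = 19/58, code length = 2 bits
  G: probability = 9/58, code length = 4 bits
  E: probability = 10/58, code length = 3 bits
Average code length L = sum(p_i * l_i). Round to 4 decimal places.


Weighted contributions p_i * l_i:
  D: (20/58) * 1 = 20/58
  H: (19/58) * 2 = 38/58
  G: (9/58) * 4 = 36/58
  E: (10/58) * 3 = 30/58
Sum = (20 + 38 + 36 + 30)/58 = 124/58

L = 124/58 = 2.1379 bits/symbol


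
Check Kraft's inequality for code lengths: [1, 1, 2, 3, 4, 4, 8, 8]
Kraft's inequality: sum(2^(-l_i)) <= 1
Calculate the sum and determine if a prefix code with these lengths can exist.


Sum = 2^(-1) + 2^(-1) + 2^(-2) + 2^(-3) + 2^(-4) + 2^(-4) + 2^(-8) + 2^(-8)
    = 0.5 + 0.5 + 0.25 + 0.125 + 0.0625 + 0.0625 + 0.00390625 + 0.00390625
    = 386/256 = 1.5078125
Since 1.5078125 > 1, Kraft's inequality is NOT satisfied.
A prefix code with these lengths CANNOT exist.

Kraft sum = 1.5078125. Not satisfied.


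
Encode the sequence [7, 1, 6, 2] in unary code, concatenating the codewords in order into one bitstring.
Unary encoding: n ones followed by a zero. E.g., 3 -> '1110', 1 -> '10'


Encode each number as n ones followed by a terminating 0:
  7 -> 11111110 (8 bits)
  1 -> 10 (2 bits)
  6 -> 1111110 (7 bits)
  2 -> 110 (3 bits)
Total length = 8 + 2 + 7 + 3 = 20 bits.

Unary([7, 1, 6, 2]) = 11111110101111110110 (20 bits)


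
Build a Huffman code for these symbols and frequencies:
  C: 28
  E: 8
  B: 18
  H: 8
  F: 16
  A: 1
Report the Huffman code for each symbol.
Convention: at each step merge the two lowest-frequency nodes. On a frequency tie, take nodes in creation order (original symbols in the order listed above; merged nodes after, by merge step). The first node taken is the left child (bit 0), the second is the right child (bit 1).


Huffman tree construction:
Step 1: Merge A(1) + E(8) = 9
Step 2: Merge H(8) + (A+E)(9) = 17
Step 3: Merge F(16) + (H+(A+E))(17) = 33
Step 4: Merge B(18) + C(28) = 46
Step 5: Merge (F+(H+(A+E)))(33) + (B+C)(46) = 79
Read each symbol's code off the tree from the root (left child = 0, right child = 1).

Codes:
  C: 11 (length 2)
  E: 0111 (length 4)
  B: 10 (length 2)
  H: 010 (length 3)
  F: 00 (length 2)
  A: 0110 (length 4)
Average code length: 184/79 = 2.3291 bits/symbol


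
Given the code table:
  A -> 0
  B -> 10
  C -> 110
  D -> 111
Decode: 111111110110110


Decoding:
111 -> D
111 -> D
110 -> C
110 -> C
110 -> C


Result: DDCCC


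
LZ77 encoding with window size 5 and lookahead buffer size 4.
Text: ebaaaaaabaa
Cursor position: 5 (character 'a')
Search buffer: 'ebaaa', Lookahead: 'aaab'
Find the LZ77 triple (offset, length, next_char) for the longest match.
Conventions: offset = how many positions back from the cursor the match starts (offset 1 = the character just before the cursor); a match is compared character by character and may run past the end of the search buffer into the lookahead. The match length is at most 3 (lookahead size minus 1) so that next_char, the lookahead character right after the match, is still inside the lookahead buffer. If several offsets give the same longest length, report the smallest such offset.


Try each offset into the search buffer:
  offset=1 (pos 4, char 'a'): match length 3
  offset=2 (pos 3, char 'a'): match length 3
  offset=3 (pos 2, char 'a'): match length 3
  offset=4 (pos 1, char 'b'): match length 0
  offset=5 (pos 0, char 'e'): match length 0
Longest match has length 3, found at offsets 1, 2, 3; take the smallest, offset 1.
next_char = character at position 5 + 3 = 8 -> 'b'

Best match: offset=1, length=3 (matching 'aaa' starting at position 4)
LZ77 triple: (1, 3, 'b')


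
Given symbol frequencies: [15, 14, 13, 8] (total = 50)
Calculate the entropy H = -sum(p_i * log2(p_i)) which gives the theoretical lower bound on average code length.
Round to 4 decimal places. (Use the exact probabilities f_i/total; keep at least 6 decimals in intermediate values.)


Per-symbol terms -p_i * log2(p_i) with p_i = f_i/50:
  p = 15/50 = 0.300000: log2(p) = -1.736966, -p*log2(p) = 0.521090
  p = 14/50 = 0.280000: log2(p) = -1.836501, -p*log2(p) = 0.514220
  p = 13/50 = 0.260000: log2(p) = -1.943416, -p*log2(p) = 0.505288
  p = 8/50 = 0.160000: log2(p) = -2.643856, -p*log2(p) = 0.423017
H = 0.521090 + 0.514220 + 0.505288 + 0.423017 = 1.963615

H = 1.9636 bits/symbol


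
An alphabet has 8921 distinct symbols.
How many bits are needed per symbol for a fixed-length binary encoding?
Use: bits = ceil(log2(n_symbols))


log2(8921) = 13.123
Bracket: 2^13 = 8192 < 8921 <= 2^14 = 16384
So ceil(log2(8921)) = 14

bits = ceil(log2(8921)) = ceil(13.123) = 14 bits


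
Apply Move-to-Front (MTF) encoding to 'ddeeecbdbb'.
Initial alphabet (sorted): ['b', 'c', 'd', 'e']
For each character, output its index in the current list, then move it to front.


MTF encoding:
'd': index 2 in ['b', 'c', 'd', 'e'] -> ['d', 'b', 'c', 'e']
'd': index 0 in ['d', 'b', 'c', 'e'] -> ['d', 'b', 'c', 'e']
'e': index 3 in ['d', 'b', 'c', 'e'] -> ['e', 'd', 'b', 'c']
'e': index 0 in ['e', 'd', 'b', 'c'] -> ['e', 'd', 'b', 'c']
'e': index 0 in ['e', 'd', 'b', 'c'] -> ['e', 'd', 'b', 'c']
'c': index 3 in ['e', 'd', 'b', 'c'] -> ['c', 'e', 'd', 'b']
'b': index 3 in ['c', 'e', 'd', 'b'] -> ['b', 'c', 'e', 'd']
'd': index 3 in ['b', 'c', 'e', 'd'] -> ['d', 'b', 'c', 'e']
'b': index 1 in ['d', 'b', 'c', 'e'] -> ['b', 'd', 'c', 'e']
'b': index 0 in ['b', 'd', 'c', 'e'] -> ['b', 'd', 'c', 'e']


Output: [2, 0, 3, 0, 0, 3, 3, 3, 1, 0]


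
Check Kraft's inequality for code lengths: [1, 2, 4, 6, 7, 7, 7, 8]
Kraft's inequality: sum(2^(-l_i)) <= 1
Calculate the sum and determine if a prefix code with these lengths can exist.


Sum = 2^(-1) + 2^(-2) + 2^(-4) + 2^(-6) + 2^(-7) + 2^(-7) + 2^(-7) + 2^(-8)
    = 0.5 + 0.25 + 0.0625 + 0.015625 + 0.0078125 + 0.0078125 + 0.0078125 + 0.00390625
    = 219/256 = 0.85546875
Since 0.85546875 <= 1, Kraft's inequality IS satisfied.
A prefix code with these lengths CAN exist.

Kraft sum = 0.85546875. Satisfied.


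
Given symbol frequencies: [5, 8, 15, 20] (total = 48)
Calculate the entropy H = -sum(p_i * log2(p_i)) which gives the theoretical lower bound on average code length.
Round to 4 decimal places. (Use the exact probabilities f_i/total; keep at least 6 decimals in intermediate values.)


Per-symbol terms -p_i * log2(p_i) with p_i = f_i/48:
  p = 5/48 = 0.104167: log2(p) = -3.263034, -p*log2(p) = 0.339899
  p = 8/48 = 0.166667: log2(p) = -2.584963, -p*log2(p) = 0.430827
  p = 15/48 = 0.312500: log2(p) = -1.678072, -p*log2(p) = 0.524397
  p = 20/48 = 0.416667: log2(p) = -1.263034, -p*log2(p) = 0.526264
H = 0.339899 + 0.430827 + 0.524397 + 0.526264 = 1.821387

H = 1.8214 bits/symbol


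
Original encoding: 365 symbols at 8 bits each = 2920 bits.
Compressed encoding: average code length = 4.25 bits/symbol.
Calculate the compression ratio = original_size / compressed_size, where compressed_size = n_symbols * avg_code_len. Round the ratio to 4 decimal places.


original_size = n_symbols * orig_bits = 365 * 8 = 2920 bits
compressed_size = n_symbols * avg_code_len = 365 * 4.25 = 1551.25 bits
ratio = original_size / compressed_size = 2920 / 1551.25 = 1.8824

Compression ratio = 1.8824


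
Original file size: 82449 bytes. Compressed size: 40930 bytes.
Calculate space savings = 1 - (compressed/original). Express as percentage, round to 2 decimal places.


ratio = compressed/original = 40930/82449 = 0.496428
savings = 1 - ratio = 1 - 0.496428 = 0.503572
as a percentage: 0.503572 * 100 = 50.36%

Space savings = 1 - 40930/82449 = 50.36%


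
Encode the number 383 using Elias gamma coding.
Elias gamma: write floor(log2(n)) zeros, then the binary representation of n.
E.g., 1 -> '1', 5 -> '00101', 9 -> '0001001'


num_bits = floor(log2(383)) + 1 = 9
leading_zeros = num_bits - 1 = 8
binary(383) = 101111111

Elias gamma(383) = '00000000' + '101111111' = 00000000101111111 (17 bits)


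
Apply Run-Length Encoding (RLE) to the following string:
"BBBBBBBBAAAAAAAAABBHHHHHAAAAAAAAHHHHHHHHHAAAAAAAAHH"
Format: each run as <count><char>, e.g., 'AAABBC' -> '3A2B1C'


Scanning runs left to right:
  i=0: run of 'B' x 8 -> '8B'
  i=8: run of 'A' x 9 -> '9A'
  i=17: run of 'B' x 2 -> '2B'
  i=19: run of 'H' x 5 -> '5H'
  i=24: run of 'A' x 8 -> '8A'
  i=32: run of 'H' x 9 -> '9H'
  i=41: run of 'A' x 8 -> '8A'
  i=49: run of 'H' x 2 -> '2H'

RLE = 8B9A2B5H8A9H8A2H


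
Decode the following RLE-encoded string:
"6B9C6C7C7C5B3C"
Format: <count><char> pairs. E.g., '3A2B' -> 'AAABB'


Expanding each <count><char> pair:
  6B -> 'BBBBBB'
  9C -> 'CCCCCCCCC'
  6C -> 'CCCCCC'
  7C -> 'CCCCCCC'
  7C -> 'CCCCCCC'
  5B -> 'BBBBB'
  3C -> 'CCC'

Decoded = BBBBBBCCCCCCCCCCCCCCCCCCCCCCCCCCCCCBBBBBCCC


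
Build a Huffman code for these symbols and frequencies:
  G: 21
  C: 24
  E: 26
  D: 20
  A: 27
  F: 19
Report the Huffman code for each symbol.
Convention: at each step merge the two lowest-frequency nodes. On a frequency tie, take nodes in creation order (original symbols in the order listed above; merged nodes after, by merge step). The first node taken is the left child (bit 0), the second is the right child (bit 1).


Huffman tree construction:
Step 1: Merge F(19) + D(20) = 39
Step 2: Merge G(21) + C(24) = 45
Step 3: Merge E(26) + A(27) = 53
Step 4: Merge (F+D)(39) + (G+C)(45) = 84
Step 5: Merge (E+A)(53) + ((F+D)+(G+C))(84) = 137
Read each symbol's code off the tree from the root (left child = 0, right child = 1).

Codes:
  G: 110 (length 3)
  C: 111 (length 3)
  E: 00 (length 2)
  D: 101 (length 3)
  A: 01 (length 2)
  F: 100 (length 3)
Average code length: 358/137 = 2.6131 bits/symbol


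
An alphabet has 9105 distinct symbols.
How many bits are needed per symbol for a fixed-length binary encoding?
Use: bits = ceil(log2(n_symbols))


log2(9105) = 13.1524
Bracket: 2^13 = 8192 < 9105 <= 2^14 = 16384
So ceil(log2(9105)) = 14

bits = ceil(log2(9105)) = ceil(13.1524) = 14 bits


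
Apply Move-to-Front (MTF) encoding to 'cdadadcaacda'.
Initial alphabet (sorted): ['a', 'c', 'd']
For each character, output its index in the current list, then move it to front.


MTF encoding:
'c': index 1 in ['a', 'c', 'd'] -> ['c', 'a', 'd']
'd': index 2 in ['c', 'a', 'd'] -> ['d', 'c', 'a']
'a': index 2 in ['d', 'c', 'a'] -> ['a', 'd', 'c']
'd': index 1 in ['a', 'd', 'c'] -> ['d', 'a', 'c']
'a': index 1 in ['d', 'a', 'c'] -> ['a', 'd', 'c']
'd': index 1 in ['a', 'd', 'c'] -> ['d', 'a', 'c']
'c': index 2 in ['d', 'a', 'c'] -> ['c', 'd', 'a']
'a': index 2 in ['c', 'd', 'a'] -> ['a', 'c', 'd']
'a': index 0 in ['a', 'c', 'd'] -> ['a', 'c', 'd']
'c': index 1 in ['a', 'c', 'd'] -> ['c', 'a', 'd']
'd': index 2 in ['c', 'a', 'd'] -> ['d', 'c', 'a']
'a': index 2 in ['d', 'c', 'a'] -> ['a', 'd', 'c']


Output: [1, 2, 2, 1, 1, 1, 2, 2, 0, 1, 2, 2]


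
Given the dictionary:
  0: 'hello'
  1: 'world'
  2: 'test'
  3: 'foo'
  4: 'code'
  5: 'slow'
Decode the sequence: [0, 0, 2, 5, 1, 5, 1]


Look up each index in the dictionary:
  0 -> 'hello'
  0 -> 'hello'
  2 -> 'test'
  5 -> 'slow'
  1 -> 'world'
  5 -> 'slow'
  1 -> 'world'

Decoded: "hello hello test slow world slow world"


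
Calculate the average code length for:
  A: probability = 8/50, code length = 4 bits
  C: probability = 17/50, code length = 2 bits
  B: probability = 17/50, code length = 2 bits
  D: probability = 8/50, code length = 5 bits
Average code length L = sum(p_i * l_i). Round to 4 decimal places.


Weighted contributions p_i * l_i:
  A: (8/50) * 4 = 32/50
  C: (17/50) * 2 = 34/50
  B: (17/50) * 2 = 34/50
  D: (8/50) * 5 = 40/50
Sum = (32 + 34 + 34 + 40)/50 = 140/50

L = 140/50 = 2.8000 bits/symbol


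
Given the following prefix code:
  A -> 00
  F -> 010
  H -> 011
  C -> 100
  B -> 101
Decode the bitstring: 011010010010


Decoding step by step:
Bits 011 -> H
Bits 010 -> F
Bits 010 -> F
Bits 010 -> F


Decoded message: HFFF


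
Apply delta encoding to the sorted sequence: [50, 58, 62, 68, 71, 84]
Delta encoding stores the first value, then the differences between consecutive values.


First value: 50
Deltas:
  58 - 50 = 8
  62 - 58 = 4
  68 - 62 = 6
  71 - 68 = 3
  84 - 71 = 13


Delta encoded: [50, 8, 4, 6, 3, 13]


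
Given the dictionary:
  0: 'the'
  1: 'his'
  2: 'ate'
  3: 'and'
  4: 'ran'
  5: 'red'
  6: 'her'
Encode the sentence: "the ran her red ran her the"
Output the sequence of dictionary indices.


Look up each word in the dictionary:
  'the' -> 0
  'ran' -> 4
  'her' -> 6
  'red' -> 5
  'ran' -> 4
  'her' -> 6
  'the' -> 0

Encoded: [0, 4, 6, 5, 4, 6, 0]


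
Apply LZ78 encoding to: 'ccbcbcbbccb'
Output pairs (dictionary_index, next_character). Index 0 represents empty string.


LZ78 encoding steps:
Dictionary: {0: ''}
Step 1: w='' (idx 0), next='c' -> output (0, 'c'), add 'c' as idx 1
Step 2: w='c' (idx 1), next='b' -> output (1, 'b'), add 'cb' as idx 2
Step 3: w='cb' (idx 2), next='c' -> output (2, 'c'), add 'cbc' as idx 3
Step 4: w='' (idx 0), next='b' -> output (0, 'b'), add 'b' as idx 4
Step 5: w='b' (idx 4), next='c' -> output (4, 'c'), add 'bc' as idx 5
Step 6: w='cb' (idx 2), end of input -> output (2, '')


Encoded: [(0, 'c'), (1, 'b'), (2, 'c'), (0, 'b'), (4, 'c'), (2, '')]


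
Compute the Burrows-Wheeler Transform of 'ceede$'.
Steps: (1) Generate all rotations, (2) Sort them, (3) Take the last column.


Rotations (sorted):
  0: $ceede -> last char: e
  1: ceede$ -> last char: $
  2: de$cee -> last char: e
  3: e$ceed -> last char: d
  4: ede$ce -> last char: e
  5: eede$c -> last char: c


BWT = e$edec


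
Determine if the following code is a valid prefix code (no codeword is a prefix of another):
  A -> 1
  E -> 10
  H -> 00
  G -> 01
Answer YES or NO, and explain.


Checking each pair (does one codeword prefix another?):
  A='1' vs E='10': prefix -- VIOLATION

NO -- this is NOT a valid prefix code. A (1) is a prefix of E (10).


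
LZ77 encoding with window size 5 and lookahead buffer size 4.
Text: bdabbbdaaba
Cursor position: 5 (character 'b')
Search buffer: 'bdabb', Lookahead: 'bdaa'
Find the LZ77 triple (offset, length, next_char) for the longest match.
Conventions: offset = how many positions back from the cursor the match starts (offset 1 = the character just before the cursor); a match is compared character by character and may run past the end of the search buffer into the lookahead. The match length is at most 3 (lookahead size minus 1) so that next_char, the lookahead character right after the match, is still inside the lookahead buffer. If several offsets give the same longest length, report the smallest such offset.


Try each offset into the search buffer:
  offset=1 (pos 4, char 'b'): match length 1
  offset=2 (pos 3, char 'b'): match length 1
  offset=3 (pos 2, char 'a'): match length 0
  offset=4 (pos 1, char 'd'): match length 0
  offset=5 (pos 0, char 'b'): match length 3
Longest match has length 3 at offset 5.
next_char = character at position 5 + 3 = 8 -> 'a'

Best match: offset=5, length=3 (matching 'bda' starting at position 0)
LZ77 triple: (5, 3, 'a')


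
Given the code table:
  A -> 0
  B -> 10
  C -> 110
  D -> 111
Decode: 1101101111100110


Decoding:
110 -> C
110 -> C
111 -> D
110 -> C
0 -> A
110 -> C


Result: CCDCAC


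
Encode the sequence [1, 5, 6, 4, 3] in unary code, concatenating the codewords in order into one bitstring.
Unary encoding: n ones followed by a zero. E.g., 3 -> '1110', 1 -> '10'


Encode each number as n ones followed by a terminating 0:
  1 -> 10 (2 bits)
  5 -> 111110 (6 bits)
  6 -> 1111110 (7 bits)
  4 -> 11110 (5 bits)
  3 -> 1110 (4 bits)
Total length = 2 + 6 + 7 + 5 + 4 = 24 bits.

Unary([1, 5, 6, 4, 3]) = 101111101111110111101110 (24 bits)


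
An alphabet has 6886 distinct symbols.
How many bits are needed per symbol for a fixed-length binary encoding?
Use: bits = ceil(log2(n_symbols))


log2(6886) = 12.7495
Bracket: 2^12 = 4096 < 6886 <= 2^13 = 8192
So ceil(log2(6886)) = 13

bits = ceil(log2(6886)) = ceil(12.7495) = 13 bits


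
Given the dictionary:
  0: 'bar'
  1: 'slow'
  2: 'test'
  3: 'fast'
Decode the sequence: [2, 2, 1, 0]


Look up each index in the dictionary:
  2 -> 'test'
  2 -> 'test'
  1 -> 'slow'
  0 -> 'bar'

Decoded: "test test slow bar"


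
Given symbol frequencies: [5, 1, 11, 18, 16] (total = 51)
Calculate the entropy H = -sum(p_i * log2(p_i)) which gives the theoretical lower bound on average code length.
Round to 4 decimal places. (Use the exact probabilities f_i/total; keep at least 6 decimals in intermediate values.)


Per-symbol terms -p_i * log2(p_i) with p_i = f_i/51:
  p = 5/51 = 0.098039: log2(p) = -3.350497, -p*log2(p) = 0.328480
  p = 1/51 = 0.019608: log2(p) = -5.672425, -p*log2(p) = 0.111224
  p = 11/51 = 0.215686: log2(p) = -2.212994, -p*log2(p) = 0.477312
  p = 18/51 = 0.352941: log2(p) = -1.502500, -p*log2(p) = 0.530294
  p = 16/51 = 0.313725: log2(p) = -1.672425, -p*log2(p) = 0.524682
H = 0.328480 + 0.111224 + 0.477312 + 0.530294 + 0.524682 = 1.971992

H = 1.972 bits/symbol
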